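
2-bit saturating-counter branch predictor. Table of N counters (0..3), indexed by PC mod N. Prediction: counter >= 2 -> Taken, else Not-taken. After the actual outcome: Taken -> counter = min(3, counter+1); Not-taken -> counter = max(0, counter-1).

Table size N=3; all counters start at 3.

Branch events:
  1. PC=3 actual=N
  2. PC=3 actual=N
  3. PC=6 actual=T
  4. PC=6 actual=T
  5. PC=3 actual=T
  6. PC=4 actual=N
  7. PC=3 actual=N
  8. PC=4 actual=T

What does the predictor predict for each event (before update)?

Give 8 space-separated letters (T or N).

Answer: T T N T T T T T

Derivation:
Ev 1: PC=3 idx=0 pred=T actual=N -> ctr[0]=2
Ev 2: PC=3 idx=0 pred=T actual=N -> ctr[0]=1
Ev 3: PC=6 idx=0 pred=N actual=T -> ctr[0]=2
Ev 4: PC=6 idx=0 pred=T actual=T -> ctr[0]=3
Ev 5: PC=3 idx=0 pred=T actual=T -> ctr[0]=3
Ev 6: PC=4 idx=1 pred=T actual=N -> ctr[1]=2
Ev 7: PC=3 idx=0 pred=T actual=N -> ctr[0]=2
Ev 8: PC=4 idx=1 pred=T actual=T -> ctr[1]=3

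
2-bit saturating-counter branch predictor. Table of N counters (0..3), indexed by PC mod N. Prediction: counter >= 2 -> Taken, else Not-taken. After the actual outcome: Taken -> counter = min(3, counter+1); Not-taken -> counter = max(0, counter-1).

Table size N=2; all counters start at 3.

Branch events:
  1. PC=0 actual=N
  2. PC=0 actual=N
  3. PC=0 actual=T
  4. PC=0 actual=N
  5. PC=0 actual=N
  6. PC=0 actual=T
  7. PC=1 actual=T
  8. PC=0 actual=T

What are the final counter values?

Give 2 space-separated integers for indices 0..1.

Ev 1: PC=0 idx=0 pred=T actual=N -> ctr[0]=2
Ev 2: PC=0 idx=0 pred=T actual=N -> ctr[0]=1
Ev 3: PC=0 idx=0 pred=N actual=T -> ctr[0]=2
Ev 4: PC=0 idx=0 pred=T actual=N -> ctr[0]=1
Ev 5: PC=0 idx=0 pred=N actual=N -> ctr[0]=0
Ev 6: PC=0 idx=0 pred=N actual=T -> ctr[0]=1
Ev 7: PC=1 idx=1 pred=T actual=T -> ctr[1]=3
Ev 8: PC=0 idx=0 pred=N actual=T -> ctr[0]=2

Answer: 2 3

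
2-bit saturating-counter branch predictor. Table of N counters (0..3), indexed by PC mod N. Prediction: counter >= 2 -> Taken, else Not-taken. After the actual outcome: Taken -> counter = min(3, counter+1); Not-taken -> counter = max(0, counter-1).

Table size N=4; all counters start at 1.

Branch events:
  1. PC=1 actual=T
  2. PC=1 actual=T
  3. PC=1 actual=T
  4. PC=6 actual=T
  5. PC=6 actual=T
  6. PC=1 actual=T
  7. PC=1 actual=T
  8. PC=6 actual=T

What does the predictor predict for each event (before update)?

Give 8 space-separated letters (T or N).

Answer: N T T N T T T T

Derivation:
Ev 1: PC=1 idx=1 pred=N actual=T -> ctr[1]=2
Ev 2: PC=1 idx=1 pred=T actual=T -> ctr[1]=3
Ev 3: PC=1 idx=1 pred=T actual=T -> ctr[1]=3
Ev 4: PC=6 idx=2 pred=N actual=T -> ctr[2]=2
Ev 5: PC=6 idx=2 pred=T actual=T -> ctr[2]=3
Ev 6: PC=1 idx=1 pred=T actual=T -> ctr[1]=3
Ev 7: PC=1 idx=1 pred=T actual=T -> ctr[1]=3
Ev 8: PC=6 idx=2 pred=T actual=T -> ctr[2]=3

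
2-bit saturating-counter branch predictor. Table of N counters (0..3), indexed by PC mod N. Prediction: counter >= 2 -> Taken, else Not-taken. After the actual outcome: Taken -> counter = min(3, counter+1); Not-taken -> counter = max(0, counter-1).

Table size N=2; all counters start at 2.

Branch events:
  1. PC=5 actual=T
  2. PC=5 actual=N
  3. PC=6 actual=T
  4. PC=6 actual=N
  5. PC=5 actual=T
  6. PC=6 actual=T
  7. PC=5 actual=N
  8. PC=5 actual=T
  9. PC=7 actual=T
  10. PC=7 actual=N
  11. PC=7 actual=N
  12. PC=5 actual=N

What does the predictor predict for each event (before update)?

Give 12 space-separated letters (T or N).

Answer: T T T T T T T T T T T N

Derivation:
Ev 1: PC=5 idx=1 pred=T actual=T -> ctr[1]=3
Ev 2: PC=5 idx=1 pred=T actual=N -> ctr[1]=2
Ev 3: PC=6 idx=0 pred=T actual=T -> ctr[0]=3
Ev 4: PC=6 idx=0 pred=T actual=N -> ctr[0]=2
Ev 5: PC=5 idx=1 pred=T actual=T -> ctr[1]=3
Ev 6: PC=6 idx=0 pred=T actual=T -> ctr[0]=3
Ev 7: PC=5 idx=1 pred=T actual=N -> ctr[1]=2
Ev 8: PC=5 idx=1 pred=T actual=T -> ctr[1]=3
Ev 9: PC=7 idx=1 pred=T actual=T -> ctr[1]=3
Ev 10: PC=7 idx=1 pred=T actual=N -> ctr[1]=2
Ev 11: PC=7 idx=1 pred=T actual=N -> ctr[1]=1
Ev 12: PC=5 idx=1 pred=N actual=N -> ctr[1]=0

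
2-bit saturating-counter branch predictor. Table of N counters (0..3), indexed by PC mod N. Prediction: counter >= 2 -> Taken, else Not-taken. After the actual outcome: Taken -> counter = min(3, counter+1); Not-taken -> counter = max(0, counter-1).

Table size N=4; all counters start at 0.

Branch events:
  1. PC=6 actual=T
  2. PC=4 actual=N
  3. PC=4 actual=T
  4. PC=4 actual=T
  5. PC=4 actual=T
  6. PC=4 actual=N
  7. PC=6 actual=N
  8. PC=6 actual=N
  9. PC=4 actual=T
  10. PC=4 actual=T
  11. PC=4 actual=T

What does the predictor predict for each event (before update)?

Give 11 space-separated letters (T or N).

Answer: N N N N T T N N T T T

Derivation:
Ev 1: PC=6 idx=2 pred=N actual=T -> ctr[2]=1
Ev 2: PC=4 idx=0 pred=N actual=N -> ctr[0]=0
Ev 3: PC=4 idx=0 pred=N actual=T -> ctr[0]=1
Ev 4: PC=4 idx=0 pred=N actual=T -> ctr[0]=2
Ev 5: PC=4 idx=0 pred=T actual=T -> ctr[0]=3
Ev 6: PC=4 idx=0 pred=T actual=N -> ctr[0]=2
Ev 7: PC=6 idx=2 pred=N actual=N -> ctr[2]=0
Ev 8: PC=6 idx=2 pred=N actual=N -> ctr[2]=0
Ev 9: PC=4 idx=0 pred=T actual=T -> ctr[0]=3
Ev 10: PC=4 idx=0 pred=T actual=T -> ctr[0]=3
Ev 11: PC=4 idx=0 pred=T actual=T -> ctr[0]=3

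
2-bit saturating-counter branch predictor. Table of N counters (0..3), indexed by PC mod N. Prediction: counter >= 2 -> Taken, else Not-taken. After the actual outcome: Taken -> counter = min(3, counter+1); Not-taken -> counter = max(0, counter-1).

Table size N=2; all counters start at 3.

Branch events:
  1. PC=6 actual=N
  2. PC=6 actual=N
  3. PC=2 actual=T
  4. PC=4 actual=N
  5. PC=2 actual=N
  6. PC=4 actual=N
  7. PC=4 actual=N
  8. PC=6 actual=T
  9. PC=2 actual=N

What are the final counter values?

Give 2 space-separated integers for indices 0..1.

Answer: 0 3

Derivation:
Ev 1: PC=6 idx=0 pred=T actual=N -> ctr[0]=2
Ev 2: PC=6 idx=0 pred=T actual=N -> ctr[0]=1
Ev 3: PC=2 idx=0 pred=N actual=T -> ctr[0]=2
Ev 4: PC=4 idx=0 pred=T actual=N -> ctr[0]=1
Ev 5: PC=2 idx=0 pred=N actual=N -> ctr[0]=0
Ev 6: PC=4 idx=0 pred=N actual=N -> ctr[0]=0
Ev 7: PC=4 idx=0 pred=N actual=N -> ctr[0]=0
Ev 8: PC=6 idx=0 pred=N actual=T -> ctr[0]=1
Ev 9: PC=2 idx=0 pred=N actual=N -> ctr[0]=0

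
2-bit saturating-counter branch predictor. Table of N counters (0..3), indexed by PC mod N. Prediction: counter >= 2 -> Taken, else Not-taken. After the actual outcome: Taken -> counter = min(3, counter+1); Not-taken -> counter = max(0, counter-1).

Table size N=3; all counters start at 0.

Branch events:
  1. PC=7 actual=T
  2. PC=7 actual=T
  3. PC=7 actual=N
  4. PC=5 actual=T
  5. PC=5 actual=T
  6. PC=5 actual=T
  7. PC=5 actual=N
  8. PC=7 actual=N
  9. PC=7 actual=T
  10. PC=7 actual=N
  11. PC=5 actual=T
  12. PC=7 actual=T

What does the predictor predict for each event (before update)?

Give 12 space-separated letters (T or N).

Ev 1: PC=7 idx=1 pred=N actual=T -> ctr[1]=1
Ev 2: PC=7 idx=1 pred=N actual=T -> ctr[1]=2
Ev 3: PC=7 idx=1 pred=T actual=N -> ctr[1]=1
Ev 4: PC=5 idx=2 pred=N actual=T -> ctr[2]=1
Ev 5: PC=5 idx=2 pred=N actual=T -> ctr[2]=2
Ev 6: PC=5 idx=2 pred=T actual=T -> ctr[2]=3
Ev 7: PC=5 idx=2 pred=T actual=N -> ctr[2]=2
Ev 8: PC=7 idx=1 pred=N actual=N -> ctr[1]=0
Ev 9: PC=7 idx=1 pred=N actual=T -> ctr[1]=1
Ev 10: PC=7 idx=1 pred=N actual=N -> ctr[1]=0
Ev 11: PC=5 idx=2 pred=T actual=T -> ctr[2]=3
Ev 12: PC=7 idx=1 pred=N actual=T -> ctr[1]=1

Answer: N N T N N T T N N N T N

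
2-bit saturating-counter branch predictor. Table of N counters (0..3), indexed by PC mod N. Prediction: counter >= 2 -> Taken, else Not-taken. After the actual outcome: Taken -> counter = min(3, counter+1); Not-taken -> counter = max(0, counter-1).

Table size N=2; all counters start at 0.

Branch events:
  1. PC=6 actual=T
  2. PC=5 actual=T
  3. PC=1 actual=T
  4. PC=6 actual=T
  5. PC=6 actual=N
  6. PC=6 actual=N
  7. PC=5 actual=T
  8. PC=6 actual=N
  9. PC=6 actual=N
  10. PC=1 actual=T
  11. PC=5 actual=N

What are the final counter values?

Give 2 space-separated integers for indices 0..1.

Ev 1: PC=6 idx=0 pred=N actual=T -> ctr[0]=1
Ev 2: PC=5 idx=1 pred=N actual=T -> ctr[1]=1
Ev 3: PC=1 idx=1 pred=N actual=T -> ctr[1]=2
Ev 4: PC=6 idx=0 pred=N actual=T -> ctr[0]=2
Ev 5: PC=6 idx=0 pred=T actual=N -> ctr[0]=1
Ev 6: PC=6 idx=0 pred=N actual=N -> ctr[0]=0
Ev 7: PC=5 idx=1 pred=T actual=T -> ctr[1]=3
Ev 8: PC=6 idx=0 pred=N actual=N -> ctr[0]=0
Ev 9: PC=6 idx=0 pred=N actual=N -> ctr[0]=0
Ev 10: PC=1 idx=1 pred=T actual=T -> ctr[1]=3
Ev 11: PC=5 idx=1 pred=T actual=N -> ctr[1]=2

Answer: 0 2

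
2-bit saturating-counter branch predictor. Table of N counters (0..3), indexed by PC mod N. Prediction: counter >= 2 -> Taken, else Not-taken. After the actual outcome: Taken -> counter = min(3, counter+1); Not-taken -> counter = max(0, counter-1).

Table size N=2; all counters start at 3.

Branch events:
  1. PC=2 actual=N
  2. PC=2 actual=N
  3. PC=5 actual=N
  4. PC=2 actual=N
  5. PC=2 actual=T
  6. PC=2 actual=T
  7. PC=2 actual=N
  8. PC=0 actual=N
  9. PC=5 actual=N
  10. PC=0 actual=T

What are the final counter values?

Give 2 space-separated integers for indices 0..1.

Answer: 1 1

Derivation:
Ev 1: PC=2 idx=0 pred=T actual=N -> ctr[0]=2
Ev 2: PC=2 idx=0 pred=T actual=N -> ctr[0]=1
Ev 3: PC=5 idx=1 pred=T actual=N -> ctr[1]=2
Ev 4: PC=2 idx=0 pred=N actual=N -> ctr[0]=0
Ev 5: PC=2 idx=0 pred=N actual=T -> ctr[0]=1
Ev 6: PC=2 idx=0 pred=N actual=T -> ctr[0]=2
Ev 7: PC=2 idx=0 pred=T actual=N -> ctr[0]=1
Ev 8: PC=0 idx=0 pred=N actual=N -> ctr[0]=0
Ev 9: PC=5 idx=1 pred=T actual=N -> ctr[1]=1
Ev 10: PC=0 idx=0 pred=N actual=T -> ctr[0]=1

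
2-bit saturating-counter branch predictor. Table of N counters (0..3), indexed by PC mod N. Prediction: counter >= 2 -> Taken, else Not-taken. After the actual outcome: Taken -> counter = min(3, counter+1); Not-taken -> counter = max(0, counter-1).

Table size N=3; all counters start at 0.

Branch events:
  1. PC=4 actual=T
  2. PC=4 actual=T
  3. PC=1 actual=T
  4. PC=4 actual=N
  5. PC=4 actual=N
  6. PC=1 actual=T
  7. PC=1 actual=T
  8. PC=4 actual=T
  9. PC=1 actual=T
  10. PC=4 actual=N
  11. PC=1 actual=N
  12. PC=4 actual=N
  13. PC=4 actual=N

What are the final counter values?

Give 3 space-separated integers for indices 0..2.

Ev 1: PC=4 idx=1 pred=N actual=T -> ctr[1]=1
Ev 2: PC=4 idx=1 pred=N actual=T -> ctr[1]=2
Ev 3: PC=1 idx=1 pred=T actual=T -> ctr[1]=3
Ev 4: PC=4 idx=1 pred=T actual=N -> ctr[1]=2
Ev 5: PC=4 idx=1 pred=T actual=N -> ctr[1]=1
Ev 6: PC=1 idx=1 pred=N actual=T -> ctr[1]=2
Ev 7: PC=1 idx=1 pred=T actual=T -> ctr[1]=3
Ev 8: PC=4 idx=1 pred=T actual=T -> ctr[1]=3
Ev 9: PC=1 idx=1 pred=T actual=T -> ctr[1]=3
Ev 10: PC=4 idx=1 pred=T actual=N -> ctr[1]=2
Ev 11: PC=1 idx=1 pred=T actual=N -> ctr[1]=1
Ev 12: PC=4 idx=1 pred=N actual=N -> ctr[1]=0
Ev 13: PC=4 idx=1 pred=N actual=N -> ctr[1]=0

Answer: 0 0 0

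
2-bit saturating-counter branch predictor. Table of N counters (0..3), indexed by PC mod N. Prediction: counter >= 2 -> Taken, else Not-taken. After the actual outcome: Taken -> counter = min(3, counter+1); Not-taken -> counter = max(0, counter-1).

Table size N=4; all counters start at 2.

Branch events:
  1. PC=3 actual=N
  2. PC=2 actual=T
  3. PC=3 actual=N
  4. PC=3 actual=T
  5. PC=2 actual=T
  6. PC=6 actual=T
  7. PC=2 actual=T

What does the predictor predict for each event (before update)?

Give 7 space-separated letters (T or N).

Answer: T T N N T T T

Derivation:
Ev 1: PC=3 idx=3 pred=T actual=N -> ctr[3]=1
Ev 2: PC=2 idx=2 pred=T actual=T -> ctr[2]=3
Ev 3: PC=3 idx=3 pred=N actual=N -> ctr[3]=0
Ev 4: PC=3 idx=3 pred=N actual=T -> ctr[3]=1
Ev 5: PC=2 idx=2 pred=T actual=T -> ctr[2]=3
Ev 6: PC=6 idx=2 pred=T actual=T -> ctr[2]=3
Ev 7: PC=2 idx=2 pred=T actual=T -> ctr[2]=3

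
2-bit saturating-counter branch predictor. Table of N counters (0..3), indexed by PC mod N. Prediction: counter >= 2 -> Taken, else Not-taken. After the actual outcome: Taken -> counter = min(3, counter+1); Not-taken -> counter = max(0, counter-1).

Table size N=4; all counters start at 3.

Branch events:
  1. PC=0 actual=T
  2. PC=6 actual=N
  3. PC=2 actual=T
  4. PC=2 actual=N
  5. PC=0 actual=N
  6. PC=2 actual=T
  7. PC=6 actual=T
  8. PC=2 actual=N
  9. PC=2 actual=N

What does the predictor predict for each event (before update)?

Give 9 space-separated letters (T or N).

Ev 1: PC=0 idx=0 pred=T actual=T -> ctr[0]=3
Ev 2: PC=6 idx=2 pred=T actual=N -> ctr[2]=2
Ev 3: PC=2 idx=2 pred=T actual=T -> ctr[2]=3
Ev 4: PC=2 idx=2 pred=T actual=N -> ctr[2]=2
Ev 5: PC=0 idx=0 pred=T actual=N -> ctr[0]=2
Ev 6: PC=2 idx=2 pred=T actual=T -> ctr[2]=3
Ev 7: PC=6 idx=2 pred=T actual=T -> ctr[2]=3
Ev 8: PC=2 idx=2 pred=T actual=N -> ctr[2]=2
Ev 9: PC=2 idx=2 pred=T actual=N -> ctr[2]=1

Answer: T T T T T T T T T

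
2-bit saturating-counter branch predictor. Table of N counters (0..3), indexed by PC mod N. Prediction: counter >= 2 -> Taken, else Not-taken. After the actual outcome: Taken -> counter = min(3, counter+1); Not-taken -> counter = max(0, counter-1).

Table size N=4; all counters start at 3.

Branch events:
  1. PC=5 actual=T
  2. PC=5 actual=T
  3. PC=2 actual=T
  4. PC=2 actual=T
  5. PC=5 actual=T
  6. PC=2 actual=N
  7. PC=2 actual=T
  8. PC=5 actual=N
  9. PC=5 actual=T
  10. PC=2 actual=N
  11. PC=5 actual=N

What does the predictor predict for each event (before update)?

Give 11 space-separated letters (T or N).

Ev 1: PC=5 idx=1 pred=T actual=T -> ctr[1]=3
Ev 2: PC=5 idx=1 pred=T actual=T -> ctr[1]=3
Ev 3: PC=2 idx=2 pred=T actual=T -> ctr[2]=3
Ev 4: PC=2 idx=2 pred=T actual=T -> ctr[2]=3
Ev 5: PC=5 idx=1 pred=T actual=T -> ctr[1]=3
Ev 6: PC=2 idx=2 pred=T actual=N -> ctr[2]=2
Ev 7: PC=2 idx=2 pred=T actual=T -> ctr[2]=3
Ev 8: PC=5 idx=1 pred=T actual=N -> ctr[1]=2
Ev 9: PC=5 idx=1 pred=T actual=T -> ctr[1]=3
Ev 10: PC=2 idx=2 pred=T actual=N -> ctr[2]=2
Ev 11: PC=5 idx=1 pred=T actual=N -> ctr[1]=2

Answer: T T T T T T T T T T T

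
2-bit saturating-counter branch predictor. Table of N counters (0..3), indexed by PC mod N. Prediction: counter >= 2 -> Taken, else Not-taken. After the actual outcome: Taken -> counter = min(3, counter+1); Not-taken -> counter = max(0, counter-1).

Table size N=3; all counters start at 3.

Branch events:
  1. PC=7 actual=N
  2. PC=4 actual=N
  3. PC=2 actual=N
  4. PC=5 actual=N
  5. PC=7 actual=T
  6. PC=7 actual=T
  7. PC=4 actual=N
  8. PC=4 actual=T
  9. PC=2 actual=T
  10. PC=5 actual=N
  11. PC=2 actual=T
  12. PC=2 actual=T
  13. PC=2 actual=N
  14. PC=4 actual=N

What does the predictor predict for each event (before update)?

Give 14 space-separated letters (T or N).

Answer: T T T T N T T T N T N T T T

Derivation:
Ev 1: PC=7 idx=1 pred=T actual=N -> ctr[1]=2
Ev 2: PC=4 idx=1 pred=T actual=N -> ctr[1]=1
Ev 3: PC=2 idx=2 pred=T actual=N -> ctr[2]=2
Ev 4: PC=5 idx=2 pred=T actual=N -> ctr[2]=1
Ev 5: PC=7 idx=1 pred=N actual=T -> ctr[1]=2
Ev 6: PC=7 idx=1 pred=T actual=T -> ctr[1]=3
Ev 7: PC=4 idx=1 pred=T actual=N -> ctr[1]=2
Ev 8: PC=4 idx=1 pred=T actual=T -> ctr[1]=3
Ev 9: PC=2 idx=2 pred=N actual=T -> ctr[2]=2
Ev 10: PC=5 idx=2 pred=T actual=N -> ctr[2]=1
Ev 11: PC=2 idx=2 pred=N actual=T -> ctr[2]=2
Ev 12: PC=2 idx=2 pred=T actual=T -> ctr[2]=3
Ev 13: PC=2 idx=2 pred=T actual=N -> ctr[2]=2
Ev 14: PC=4 idx=1 pred=T actual=N -> ctr[1]=2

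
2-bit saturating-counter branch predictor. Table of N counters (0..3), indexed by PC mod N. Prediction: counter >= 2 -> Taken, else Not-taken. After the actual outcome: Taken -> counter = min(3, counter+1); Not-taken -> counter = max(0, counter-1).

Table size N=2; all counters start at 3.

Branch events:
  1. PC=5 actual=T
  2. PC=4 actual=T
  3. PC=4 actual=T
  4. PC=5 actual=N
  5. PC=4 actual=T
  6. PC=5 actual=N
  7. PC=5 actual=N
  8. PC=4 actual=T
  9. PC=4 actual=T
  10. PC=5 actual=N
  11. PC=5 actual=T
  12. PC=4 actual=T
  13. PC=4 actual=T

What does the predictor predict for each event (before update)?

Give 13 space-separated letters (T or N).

Ev 1: PC=5 idx=1 pred=T actual=T -> ctr[1]=3
Ev 2: PC=4 idx=0 pred=T actual=T -> ctr[0]=3
Ev 3: PC=4 idx=0 pred=T actual=T -> ctr[0]=3
Ev 4: PC=5 idx=1 pred=T actual=N -> ctr[1]=2
Ev 5: PC=4 idx=0 pred=T actual=T -> ctr[0]=3
Ev 6: PC=5 idx=1 pred=T actual=N -> ctr[1]=1
Ev 7: PC=5 idx=1 pred=N actual=N -> ctr[1]=0
Ev 8: PC=4 idx=0 pred=T actual=T -> ctr[0]=3
Ev 9: PC=4 idx=0 pred=T actual=T -> ctr[0]=3
Ev 10: PC=5 idx=1 pred=N actual=N -> ctr[1]=0
Ev 11: PC=5 idx=1 pred=N actual=T -> ctr[1]=1
Ev 12: PC=4 idx=0 pred=T actual=T -> ctr[0]=3
Ev 13: PC=4 idx=0 pred=T actual=T -> ctr[0]=3

Answer: T T T T T T N T T N N T T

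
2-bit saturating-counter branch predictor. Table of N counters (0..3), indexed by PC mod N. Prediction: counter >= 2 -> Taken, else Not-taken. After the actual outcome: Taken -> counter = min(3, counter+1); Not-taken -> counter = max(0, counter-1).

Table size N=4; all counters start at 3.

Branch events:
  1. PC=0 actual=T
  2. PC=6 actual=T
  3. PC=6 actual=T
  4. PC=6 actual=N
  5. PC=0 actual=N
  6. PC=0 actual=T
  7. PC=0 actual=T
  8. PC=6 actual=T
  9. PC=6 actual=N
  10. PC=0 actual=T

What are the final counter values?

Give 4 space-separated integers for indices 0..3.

Ev 1: PC=0 idx=0 pred=T actual=T -> ctr[0]=3
Ev 2: PC=6 idx=2 pred=T actual=T -> ctr[2]=3
Ev 3: PC=6 idx=2 pred=T actual=T -> ctr[2]=3
Ev 4: PC=6 idx=2 pred=T actual=N -> ctr[2]=2
Ev 5: PC=0 idx=0 pred=T actual=N -> ctr[0]=2
Ev 6: PC=0 idx=0 pred=T actual=T -> ctr[0]=3
Ev 7: PC=0 idx=0 pred=T actual=T -> ctr[0]=3
Ev 8: PC=6 idx=2 pred=T actual=T -> ctr[2]=3
Ev 9: PC=6 idx=2 pred=T actual=N -> ctr[2]=2
Ev 10: PC=0 idx=0 pred=T actual=T -> ctr[0]=3

Answer: 3 3 2 3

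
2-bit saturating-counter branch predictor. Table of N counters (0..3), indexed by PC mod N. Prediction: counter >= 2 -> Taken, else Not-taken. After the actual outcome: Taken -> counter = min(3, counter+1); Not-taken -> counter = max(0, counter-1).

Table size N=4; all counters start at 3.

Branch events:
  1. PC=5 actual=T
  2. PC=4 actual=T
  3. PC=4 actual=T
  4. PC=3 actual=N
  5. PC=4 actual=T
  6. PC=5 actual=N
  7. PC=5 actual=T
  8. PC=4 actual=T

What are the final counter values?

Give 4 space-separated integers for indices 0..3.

Answer: 3 3 3 2

Derivation:
Ev 1: PC=5 idx=1 pred=T actual=T -> ctr[1]=3
Ev 2: PC=4 idx=0 pred=T actual=T -> ctr[0]=3
Ev 3: PC=4 idx=0 pred=T actual=T -> ctr[0]=3
Ev 4: PC=3 idx=3 pred=T actual=N -> ctr[3]=2
Ev 5: PC=4 idx=0 pred=T actual=T -> ctr[0]=3
Ev 6: PC=5 idx=1 pred=T actual=N -> ctr[1]=2
Ev 7: PC=5 idx=1 pred=T actual=T -> ctr[1]=3
Ev 8: PC=4 idx=0 pred=T actual=T -> ctr[0]=3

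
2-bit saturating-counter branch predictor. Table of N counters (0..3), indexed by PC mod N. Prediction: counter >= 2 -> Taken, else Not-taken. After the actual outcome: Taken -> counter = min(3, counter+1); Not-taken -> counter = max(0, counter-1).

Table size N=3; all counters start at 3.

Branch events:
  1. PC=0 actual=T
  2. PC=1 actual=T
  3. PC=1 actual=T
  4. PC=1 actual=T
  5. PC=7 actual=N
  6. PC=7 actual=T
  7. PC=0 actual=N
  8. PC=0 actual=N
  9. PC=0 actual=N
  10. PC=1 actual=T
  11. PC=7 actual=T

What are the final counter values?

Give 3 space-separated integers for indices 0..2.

Answer: 0 3 3

Derivation:
Ev 1: PC=0 idx=0 pred=T actual=T -> ctr[0]=3
Ev 2: PC=1 idx=1 pred=T actual=T -> ctr[1]=3
Ev 3: PC=1 idx=1 pred=T actual=T -> ctr[1]=3
Ev 4: PC=1 idx=1 pred=T actual=T -> ctr[1]=3
Ev 5: PC=7 idx=1 pred=T actual=N -> ctr[1]=2
Ev 6: PC=7 idx=1 pred=T actual=T -> ctr[1]=3
Ev 7: PC=0 idx=0 pred=T actual=N -> ctr[0]=2
Ev 8: PC=0 idx=0 pred=T actual=N -> ctr[0]=1
Ev 9: PC=0 idx=0 pred=N actual=N -> ctr[0]=0
Ev 10: PC=1 idx=1 pred=T actual=T -> ctr[1]=3
Ev 11: PC=7 idx=1 pred=T actual=T -> ctr[1]=3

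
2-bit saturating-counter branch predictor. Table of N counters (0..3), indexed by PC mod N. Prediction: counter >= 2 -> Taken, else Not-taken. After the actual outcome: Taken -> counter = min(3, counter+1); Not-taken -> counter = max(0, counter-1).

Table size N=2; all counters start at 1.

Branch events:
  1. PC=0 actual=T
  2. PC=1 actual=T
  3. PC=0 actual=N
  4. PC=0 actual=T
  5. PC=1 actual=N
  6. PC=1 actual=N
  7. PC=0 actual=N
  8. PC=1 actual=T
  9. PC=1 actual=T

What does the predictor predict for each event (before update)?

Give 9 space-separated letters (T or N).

Ev 1: PC=0 idx=0 pred=N actual=T -> ctr[0]=2
Ev 2: PC=1 idx=1 pred=N actual=T -> ctr[1]=2
Ev 3: PC=0 idx=0 pred=T actual=N -> ctr[0]=1
Ev 4: PC=0 idx=0 pred=N actual=T -> ctr[0]=2
Ev 5: PC=1 idx=1 pred=T actual=N -> ctr[1]=1
Ev 6: PC=1 idx=1 pred=N actual=N -> ctr[1]=0
Ev 7: PC=0 idx=0 pred=T actual=N -> ctr[0]=1
Ev 8: PC=1 idx=1 pred=N actual=T -> ctr[1]=1
Ev 9: PC=1 idx=1 pred=N actual=T -> ctr[1]=2

Answer: N N T N T N T N N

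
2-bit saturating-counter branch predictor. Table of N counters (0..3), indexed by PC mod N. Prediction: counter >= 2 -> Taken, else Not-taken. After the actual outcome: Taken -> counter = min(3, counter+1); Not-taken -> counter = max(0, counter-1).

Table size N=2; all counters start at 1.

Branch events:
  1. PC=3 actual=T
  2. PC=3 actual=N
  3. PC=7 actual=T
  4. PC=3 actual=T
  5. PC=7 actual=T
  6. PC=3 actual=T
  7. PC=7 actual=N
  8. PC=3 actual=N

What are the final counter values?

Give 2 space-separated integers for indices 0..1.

Ev 1: PC=3 idx=1 pred=N actual=T -> ctr[1]=2
Ev 2: PC=3 idx=1 pred=T actual=N -> ctr[1]=1
Ev 3: PC=7 idx=1 pred=N actual=T -> ctr[1]=2
Ev 4: PC=3 idx=1 pred=T actual=T -> ctr[1]=3
Ev 5: PC=7 idx=1 pred=T actual=T -> ctr[1]=3
Ev 6: PC=3 idx=1 pred=T actual=T -> ctr[1]=3
Ev 7: PC=7 idx=1 pred=T actual=N -> ctr[1]=2
Ev 8: PC=3 idx=1 pred=T actual=N -> ctr[1]=1

Answer: 1 1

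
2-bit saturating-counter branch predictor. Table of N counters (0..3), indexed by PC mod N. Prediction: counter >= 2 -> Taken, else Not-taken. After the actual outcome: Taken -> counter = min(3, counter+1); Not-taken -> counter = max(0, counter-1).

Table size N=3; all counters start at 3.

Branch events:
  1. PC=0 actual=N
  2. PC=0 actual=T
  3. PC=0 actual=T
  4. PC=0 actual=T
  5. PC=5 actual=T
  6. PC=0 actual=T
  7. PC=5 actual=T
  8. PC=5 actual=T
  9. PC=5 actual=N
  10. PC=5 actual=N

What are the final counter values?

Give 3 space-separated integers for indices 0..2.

Ev 1: PC=0 idx=0 pred=T actual=N -> ctr[0]=2
Ev 2: PC=0 idx=0 pred=T actual=T -> ctr[0]=3
Ev 3: PC=0 idx=0 pred=T actual=T -> ctr[0]=3
Ev 4: PC=0 idx=0 pred=T actual=T -> ctr[0]=3
Ev 5: PC=5 idx=2 pred=T actual=T -> ctr[2]=3
Ev 6: PC=0 idx=0 pred=T actual=T -> ctr[0]=3
Ev 7: PC=5 idx=2 pred=T actual=T -> ctr[2]=3
Ev 8: PC=5 idx=2 pred=T actual=T -> ctr[2]=3
Ev 9: PC=5 idx=2 pred=T actual=N -> ctr[2]=2
Ev 10: PC=5 idx=2 pred=T actual=N -> ctr[2]=1

Answer: 3 3 1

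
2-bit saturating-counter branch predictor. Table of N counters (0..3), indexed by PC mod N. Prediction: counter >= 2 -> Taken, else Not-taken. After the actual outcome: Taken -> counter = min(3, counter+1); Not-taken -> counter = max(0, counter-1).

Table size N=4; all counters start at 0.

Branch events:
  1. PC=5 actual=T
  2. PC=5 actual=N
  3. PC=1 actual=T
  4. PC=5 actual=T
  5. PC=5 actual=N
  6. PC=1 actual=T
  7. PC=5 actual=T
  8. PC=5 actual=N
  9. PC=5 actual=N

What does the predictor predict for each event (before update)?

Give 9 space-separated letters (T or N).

Ev 1: PC=5 idx=1 pred=N actual=T -> ctr[1]=1
Ev 2: PC=5 idx=1 pred=N actual=N -> ctr[1]=0
Ev 3: PC=1 idx=1 pred=N actual=T -> ctr[1]=1
Ev 4: PC=5 idx=1 pred=N actual=T -> ctr[1]=2
Ev 5: PC=5 idx=1 pred=T actual=N -> ctr[1]=1
Ev 6: PC=1 idx=1 pred=N actual=T -> ctr[1]=2
Ev 7: PC=5 idx=1 pred=T actual=T -> ctr[1]=3
Ev 8: PC=5 idx=1 pred=T actual=N -> ctr[1]=2
Ev 9: PC=5 idx=1 pred=T actual=N -> ctr[1]=1

Answer: N N N N T N T T T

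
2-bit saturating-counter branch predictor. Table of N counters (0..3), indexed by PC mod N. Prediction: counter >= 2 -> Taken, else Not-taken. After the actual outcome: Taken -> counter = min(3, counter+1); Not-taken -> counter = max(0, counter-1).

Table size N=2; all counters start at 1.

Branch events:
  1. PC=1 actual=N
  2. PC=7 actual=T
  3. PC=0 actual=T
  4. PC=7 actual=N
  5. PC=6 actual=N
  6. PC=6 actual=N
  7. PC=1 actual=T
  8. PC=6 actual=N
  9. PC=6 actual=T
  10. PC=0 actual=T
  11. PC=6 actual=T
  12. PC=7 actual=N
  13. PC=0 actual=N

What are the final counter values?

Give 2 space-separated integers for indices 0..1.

Answer: 2 0

Derivation:
Ev 1: PC=1 idx=1 pred=N actual=N -> ctr[1]=0
Ev 2: PC=7 idx=1 pred=N actual=T -> ctr[1]=1
Ev 3: PC=0 idx=0 pred=N actual=T -> ctr[0]=2
Ev 4: PC=7 idx=1 pred=N actual=N -> ctr[1]=0
Ev 5: PC=6 idx=0 pred=T actual=N -> ctr[0]=1
Ev 6: PC=6 idx=0 pred=N actual=N -> ctr[0]=0
Ev 7: PC=1 idx=1 pred=N actual=T -> ctr[1]=1
Ev 8: PC=6 idx=0 pred=N actual=N -> ctr[0]=0
Ev 9: PC=6 idx=0 pred=N actual=T -> ctr[0]=1
Ev 10: PC=0 idx=0 pred=N actual=T -> ctr[0]=2
Ev 11: PC=6 idx=0 pred=T actual=T -> ctr[0]=3
Ev 12: PC=7 idx=1 pred=N actual=N -> ctr[1]=0
Ev 13: PC=0 idx=0 pred=T actual=N -> ctr[0]=2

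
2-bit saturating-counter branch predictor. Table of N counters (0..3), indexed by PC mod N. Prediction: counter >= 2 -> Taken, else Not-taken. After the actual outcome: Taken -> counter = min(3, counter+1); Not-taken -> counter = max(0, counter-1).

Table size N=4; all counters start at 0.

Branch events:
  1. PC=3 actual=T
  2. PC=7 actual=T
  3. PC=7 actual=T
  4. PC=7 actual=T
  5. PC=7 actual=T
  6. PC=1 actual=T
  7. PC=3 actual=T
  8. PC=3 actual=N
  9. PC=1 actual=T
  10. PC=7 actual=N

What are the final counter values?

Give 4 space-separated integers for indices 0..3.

Answer: 0 2 0 1

Derivation:
Ev 1: PC=3 idx=3 pred=N actual=T -> ctr[3]=1
Ev 2: PC=7 idx=3 pred=N actual=T -> ctr[3]=2
Ev 3: PC=7 idx=3 pred=T actual=T -> ctr[3]=3
Ev 4: PC=7 idx=3 pred=T actual=T -> ctr[3]=3
Ev 5: PC=7 idx=3 pred=T actual=T -> ctr[3]=3
Ev 6: PC=1 idx=1 pred=N actual=T -> ctr[1]=1
Ev 7: PC=3 idx=3 pred=T actual=T -> ctr[3]=3
Ev 8: PC=3 idx=3 pred=T actual=N -> ctr[3]=2
Ev 9: PC=1 idx=1 pred=N actual=T -> ctr[1]=2
Ev 10: PC=7 idx=3 pred=T actual=N -> ctr[3]=1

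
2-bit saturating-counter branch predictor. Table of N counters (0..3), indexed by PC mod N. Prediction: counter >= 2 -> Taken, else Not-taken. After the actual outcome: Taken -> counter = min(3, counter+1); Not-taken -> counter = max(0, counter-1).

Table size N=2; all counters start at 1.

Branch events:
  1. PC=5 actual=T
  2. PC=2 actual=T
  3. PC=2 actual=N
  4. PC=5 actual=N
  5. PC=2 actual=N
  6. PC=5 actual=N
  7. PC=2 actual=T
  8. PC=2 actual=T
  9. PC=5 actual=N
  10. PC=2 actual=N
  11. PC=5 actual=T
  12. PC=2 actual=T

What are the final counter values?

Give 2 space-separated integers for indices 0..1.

Answer: 2 1

Derivation:
Ev 1: PC=5 idx=1 pred=N actual=T -> ctr[1]=2
Ev 2: PC=2 idx=0 pred=N actual=T -> ctr[0]=2
Ev 3: PC=2 idx=0 pred=T actual=N -> ctr[0]=1
Ev 4: PC=5 idx=1 pred=T actual=N -> ctr[1]=1
Ev 5: PC=2 idx=0 pred=N actual=N -> ctr[0]=0
Ev 6: PC=5 idx=1 pred=N actual=N -> ctr[1]=0
Ev 7: PC=2 idx=0 pred=N actual=T -> ctr[0]=1
Ev 8: PC=2 idx=0 pred=N actual=T -> ctr[0]=2
Ev 9: PC=5 idx=1 pred=N actual=N -> ctr[1]=0
Ev 10: PC=2 idx=0 pred=T actual=N -> ctr[0]=1
Ev 11: PC=5 idx=1 pred=N actual=T -> ctr[1]=1
Ev 12: PC=2 idx=0 pred=N actual=T -> ctr[0]=2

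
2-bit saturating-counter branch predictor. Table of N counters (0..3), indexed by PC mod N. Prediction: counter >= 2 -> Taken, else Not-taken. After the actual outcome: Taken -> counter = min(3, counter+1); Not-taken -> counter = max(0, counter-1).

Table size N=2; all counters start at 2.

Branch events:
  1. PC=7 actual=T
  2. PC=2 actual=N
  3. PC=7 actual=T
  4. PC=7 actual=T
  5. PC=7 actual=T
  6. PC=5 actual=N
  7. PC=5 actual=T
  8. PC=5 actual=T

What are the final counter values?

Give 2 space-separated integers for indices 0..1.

Answer: 1 3

Derivation:
Ev 1: PC=7 idx=1 pred=T actual=T -> ctr[1]=3
Ev 2: PC=2 idx=0 pred=T actual=N -> ctr[0]=1
Ev 3: PC=7 idx=1 pred=T actual=T -> ctr[1]=3
Ev 4: PC=7 idx=1 pred=T actual=T -> ctr[1]=3
Ev 5: PC=7 idx=1 pred=T actual=T -> ctr[1]=3
Ev 6: PC=5 idx=1 pred=T actual=N -> ctr[1]=2
Ev 7: PC=5 idx=1 pred=T actual=T -> ctr[1]=3
Ev 8: PC=5 idx=1 pred=T actual=T -> ctr[1]=3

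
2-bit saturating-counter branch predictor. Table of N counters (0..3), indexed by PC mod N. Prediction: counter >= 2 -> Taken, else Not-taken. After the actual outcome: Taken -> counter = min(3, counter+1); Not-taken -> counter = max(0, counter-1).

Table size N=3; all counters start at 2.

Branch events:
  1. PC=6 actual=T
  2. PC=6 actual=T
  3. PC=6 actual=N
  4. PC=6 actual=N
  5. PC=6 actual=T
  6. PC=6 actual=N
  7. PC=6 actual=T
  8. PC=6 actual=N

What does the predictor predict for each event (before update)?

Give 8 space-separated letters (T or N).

Answer: T T T T N T N T

Derivation:
Ev 1: PC=6 idx=0 pred=T actual=T -> ctr[0]=3
Ev 2: PC=6 idx=0 pred=T actual=T -> ctr[0]=3
Ev 3: PC=6 idx=0 pred=T actual=N -> ctr[0]=2
Ev 4: PC=6 idx=0 pred=T actual=N -> ctr[0]=1
Ev 5: PC=6 idx=0 pred=N actual=T -> ctr[0]=2
Ev 6: PC=6 idx=0 pred=T actual=N -> ctr[0]=1
Ev 7: PC=6 idx=0 pred=N actual=T -> ctr[0]=2
Ev 8: PC=6 idx=0 pred=T actual=N -> ctr[0]=1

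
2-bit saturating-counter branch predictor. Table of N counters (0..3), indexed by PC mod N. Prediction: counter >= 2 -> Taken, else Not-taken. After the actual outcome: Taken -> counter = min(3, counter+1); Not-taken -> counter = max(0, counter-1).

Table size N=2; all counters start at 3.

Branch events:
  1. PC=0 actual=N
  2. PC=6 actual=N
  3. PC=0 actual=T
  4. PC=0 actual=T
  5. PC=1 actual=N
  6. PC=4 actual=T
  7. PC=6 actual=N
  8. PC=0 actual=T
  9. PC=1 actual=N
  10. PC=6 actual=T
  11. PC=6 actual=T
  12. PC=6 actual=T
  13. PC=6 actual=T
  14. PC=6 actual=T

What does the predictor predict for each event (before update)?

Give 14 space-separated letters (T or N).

Ev 1: PC=0 idx=0 pred=T actual=N -> ctr[0]=2
Ev 2: PC=6 idx=0 pred=T actual=N -> ctr[0]=1
Ev 3: PC=0 idx=0 pred=N actual=T -> ctr[0]=2
Ev 4: PC=0 idx=0 pred=T actual=T -> ctr[0]=3
Ev 5: PC=1 idx=1 pred=T actual=N -> ctr[1]=2
Ev 6: PC=4 idx=0 pred=T actual=T -> ctr[0]=3
Ev 7: PC=6 idx=0 pred=T actual=N -> ctr[0]=2
Ev 8: PC=0 idx=0 pred=T actual=T -> ctr[0]=3
Ev 9: PC=1 idx=1 pred=T actual=N -> ctr[1]=1
Ev 10: PC=6 idx=0 pred=T actual=T -> ctr[0]=3
Ev 11: PC=6 idx=0 pred=T actual=T -> ctr[0]=3
Ev 12: PC=6 idx=0 pred=T actual=T -> ctr[0]=3
Ev 13: PC=6 idx=0 pred=T actual=T -> ctr[0]=3
Ev 14: PC=6 idx=0 pred=T actual=T -> ctr[0]=3

Answer: T T N T T T T T T T T T T T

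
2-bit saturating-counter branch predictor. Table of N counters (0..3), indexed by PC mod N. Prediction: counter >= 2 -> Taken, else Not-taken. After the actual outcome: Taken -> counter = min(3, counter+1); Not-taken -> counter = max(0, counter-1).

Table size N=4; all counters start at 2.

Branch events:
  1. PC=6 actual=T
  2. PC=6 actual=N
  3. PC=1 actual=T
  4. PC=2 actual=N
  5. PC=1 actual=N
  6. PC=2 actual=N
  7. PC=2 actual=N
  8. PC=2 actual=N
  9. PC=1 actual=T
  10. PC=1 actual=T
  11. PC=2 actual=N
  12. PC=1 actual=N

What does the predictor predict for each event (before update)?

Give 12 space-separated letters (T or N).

Answer: T T T T T N N N T T N T

Derivation:
Ev 1: PC=6 idx=2 pred=T actual=T -> ctr[2]=3
Ev 2: PC=6 idx=2 pred=T actual=N -> ctr[2]=2
Ev 3: PC=1 idx=1 pred=T actual=T -> ctr[1]=3
Ev 4: PC=2 idx=2 pred=T actual=N -> ctr[2]=1
Ev 5: PC=1 idx=1 pred=T actual=N -> ctr[1]=2
Ev 6: PC=2 idx=2 pred=N actual=N -> ctr[2]=0
Ev 7: PC=2 idx=2 pred=N actual=N -> ctr[2]=0
Ev 8: PC=2 idx=2 pred=N actual=N -> ctr[2]=0
Ev 9: PC=1 idx=1 pred=T actual=T -> ctr[1]=3
Ev 10: PC=1 idx=1 pred=T actual=T -> ctr[1]=3
Ev 11: PC=2 idx=2 pred=N actual=N -> ctr[2]=0
Ev 12: PC=1 idx=1 pred=T actual=N -> ctr[1]=2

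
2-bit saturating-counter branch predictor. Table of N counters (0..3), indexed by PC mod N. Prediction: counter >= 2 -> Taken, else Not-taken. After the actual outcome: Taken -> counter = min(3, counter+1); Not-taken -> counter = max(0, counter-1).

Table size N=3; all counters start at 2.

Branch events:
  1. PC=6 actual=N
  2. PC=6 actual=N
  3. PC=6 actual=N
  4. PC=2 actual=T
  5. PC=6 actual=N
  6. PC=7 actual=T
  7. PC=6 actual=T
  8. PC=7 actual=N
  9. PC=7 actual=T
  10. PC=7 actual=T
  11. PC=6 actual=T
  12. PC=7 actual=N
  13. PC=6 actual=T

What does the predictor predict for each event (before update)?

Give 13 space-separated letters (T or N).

Ev 1: PC=6 idx=0 pred=T actual=N -> ctr[0]=1
Ev 2: PC=6 idx=0 pred=N actual=N -> ctr[0]=0
Ev 3: PC=6 idx=0 pred=N actual=N -> ctr[0]=0
Ev 4: PC=2 idx=2 pred=T actual=T -> ctr[2]=3
Ev 5: PC=6 idx=0 pred=N actual=N -> ctr[0]=0
Ev 6: PC=7 idx=1 pred=T actual=T -> ctr[1]=3
Ev 7: PC=6 idx=0 pred=N actual=T -> ctr[0]=1
Ev 8: PC=7 idx=1 pred=T actual=N -> ctr[1]=2
Ev 9: PC=7 idx=1 pred=T actual=T -> ctr[1]=3
Ev 10: PC=7 idx=1 pred=T actual=T -> ctr[1]=3
Ev 11: PC=6 idx=0 pred=N actual=T -> ctr[0]=2
Ev 12: PC=7 idx=1 pred=T actual=N -> ctr[1]=2
Ev 13: PC=6 idx=0 pred=T actual=T -> ctr[0]=3

Answer: T N N T N T N T T T N T T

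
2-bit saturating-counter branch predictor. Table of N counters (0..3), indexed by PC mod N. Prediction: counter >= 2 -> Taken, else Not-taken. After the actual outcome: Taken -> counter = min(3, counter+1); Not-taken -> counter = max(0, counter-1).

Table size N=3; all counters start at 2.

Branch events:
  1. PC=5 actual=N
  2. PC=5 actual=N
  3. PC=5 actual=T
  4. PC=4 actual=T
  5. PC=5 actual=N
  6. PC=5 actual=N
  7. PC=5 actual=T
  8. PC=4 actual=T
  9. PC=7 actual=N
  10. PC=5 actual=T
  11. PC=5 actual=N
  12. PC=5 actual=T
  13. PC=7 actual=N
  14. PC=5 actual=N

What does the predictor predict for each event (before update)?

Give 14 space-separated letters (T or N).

Answer: T N N T N N N T T N T N T T

Derivation:
Ev 1: PC=5 idx=2 pred=T actual=N -> ctr[2]=1
Ev 2: PC=5 idx=2 pred=N actual=N -> ctr[2]=0
Ev 3: PC=5 idx=2 pred=N actual=T -> ctr[2]=1
Ev 4: PC=4 idx=1 pred=T actual=T -> ctr[1]=3
Ev 5: PC=5 idx=2 pred=N actual=N -> ctr[2]=0
Ev 6: PC=5 idx=2 pred=N actual=N -> ctr[2]=0
Ev 7: PC=5 idx=2 pred=N actual=T -> ctr[2]=1
Ev 8: PC=4 idx=1 pred=T actual=T -> ctr[1]=3
Ev 9: PC=7 idx=1 pred=T actual=N -> ctr[1]=2
Ev 10: PC=5 idx=2 pred=N actual=T -> ctr[2]=2
Ev 11: PC=5 idx=2 pred=T actual=N -> ctr[2]=1
Ev 12: PC=5 idx=2 pred=N actual=T -> ctr[2]=2
Ev 13: PC=7 idx=1 pred=T actual=N -> ctr[1]=1
Ev 14: PC=5 idx=2 pred=T actual=N -> ctr[2]=1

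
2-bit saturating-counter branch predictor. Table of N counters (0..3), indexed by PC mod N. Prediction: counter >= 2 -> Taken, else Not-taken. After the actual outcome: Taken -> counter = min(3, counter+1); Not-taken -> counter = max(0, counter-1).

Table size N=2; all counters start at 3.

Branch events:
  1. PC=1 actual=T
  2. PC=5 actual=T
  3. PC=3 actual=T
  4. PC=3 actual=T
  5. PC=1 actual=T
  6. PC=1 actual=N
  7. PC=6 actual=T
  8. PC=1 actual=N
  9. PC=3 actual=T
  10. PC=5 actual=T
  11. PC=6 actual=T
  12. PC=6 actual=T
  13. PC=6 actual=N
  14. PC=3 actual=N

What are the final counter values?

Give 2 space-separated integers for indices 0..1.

Answer: 2 2

Derivation:
Ev 1: PC=1 idx=1 pred=T actual=T -> ctr[1]=3
Ev 2: PC=5 idx=1 pred=T actual=T -> ctr[1]=3
Ev 3: PC=3 idx=1 pred=T actual=T -> ctr[1]=3
Ev 4: PC=3 idx=1 pred=T actual=T -> ctr[1]=3
Ev 5: PC=1 idx=1 pred=T actual=T -> ctr[1]=3
Ev 6: PC=1 idx=1 pred=T actual=N -> ctr[1]=2
Ev 7: PC=6 idx=0 pred=T actual=T -> ctr[0]=3
Ev 8: PC=1 idx=1 pred=T actual=N -> ctr[1]=1
Ev 9: PC=3 idx=1 pred=N actual=T -> ctr[1]=2
Ev 10: PC=5 idx=1 pred=T actual=T -> ctr[1]=3
Ev 11: PC=6 idx=0 pred=T actual=T -> ctr[0]=3
Ev 12: PC=6 idx=0 pred=T actual=T -> ctr[0]=3
Ev 13: PC=6 idx=0 pred=T actual=N -> ctr[0]=2
Ev 14: PC=3 idx=1 pred=T actual=N -> ctr[1]=2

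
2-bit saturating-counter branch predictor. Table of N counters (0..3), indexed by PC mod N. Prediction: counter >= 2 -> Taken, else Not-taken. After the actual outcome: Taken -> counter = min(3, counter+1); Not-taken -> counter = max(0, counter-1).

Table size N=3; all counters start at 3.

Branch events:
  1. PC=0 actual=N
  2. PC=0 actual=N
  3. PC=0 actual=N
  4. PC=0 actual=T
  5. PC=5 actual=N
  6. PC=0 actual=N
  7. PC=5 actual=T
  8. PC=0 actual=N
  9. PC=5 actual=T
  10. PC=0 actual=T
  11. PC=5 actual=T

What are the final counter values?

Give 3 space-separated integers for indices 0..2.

Answer: 1 3 3

Derivation:
Ev 1: PC=0 idx=0 pred=T actual=N -> ctr[0]=2
Ev 2: PC=0 idx=0 pred=T actual=N -> ctr[0]=1
Ev 3: PC=0 idx=0 pred=N actual=N -> ctr[0]=0
Ev 4: PC=0 idx=0 pred=N actual=T -> ctr[0]=1
Ev 5: PC=5 idx=2 pred=T actual=N -> ctr[2]=2
Ev 6: PC=0 idx=0 pred=N actual=N -> ctr[0]=0
Ev 7: PC=5 idx=2 pred=T actual=T -> ctr[2]=3
Ev 8: PC=0 idx=0 pred=N actual=N -> ctr[0]=0
Ev 9: PC=5 idx=2 pred=T actual=T -> ctr[2]=3
Ev 10: PC=0 idx=0 pred=N actual=T -> ctr[0]=1
Ev 11: PC=5 idx=2 pred=T actual=T -> ctr[2]=3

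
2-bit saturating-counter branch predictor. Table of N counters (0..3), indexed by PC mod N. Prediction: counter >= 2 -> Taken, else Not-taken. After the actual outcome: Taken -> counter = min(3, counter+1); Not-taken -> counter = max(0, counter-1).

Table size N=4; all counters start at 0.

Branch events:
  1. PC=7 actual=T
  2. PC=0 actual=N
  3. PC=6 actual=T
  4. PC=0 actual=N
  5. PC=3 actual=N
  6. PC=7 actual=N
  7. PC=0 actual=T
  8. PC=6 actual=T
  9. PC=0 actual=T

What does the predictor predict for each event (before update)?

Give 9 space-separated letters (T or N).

Answer: N N N N N N N N N

Derivation:
Ev 1: PC=7 idx=3 pred=N actual=T -> ctr[3]=1
Ev 2: PC=0 idx=0 pred=N actual=N -> ctr[0]=0
Ev 3: PC=6 idx=2 pred=N actual=T -> ctr[2]=1
Ev 4: PC=0 idx=0 pred=N actual=N -> ctr[0]=0
Ev 5: PC=3 idx=3 pred=N actual=N -> ctr[3]=0
Ev 6: PC=7 idx=3 pred=N actual=N -> ctr[3]=0
Ev 7: PC=0 idx=0 pred=N actual=T -> ctr[0]=1
Ev 8: PC=6 idx=2 pred=N actual=T -> ctr[2]=2
Ev 9: PC=0 idx=0 pred=N actual=T -> ctr[0]=2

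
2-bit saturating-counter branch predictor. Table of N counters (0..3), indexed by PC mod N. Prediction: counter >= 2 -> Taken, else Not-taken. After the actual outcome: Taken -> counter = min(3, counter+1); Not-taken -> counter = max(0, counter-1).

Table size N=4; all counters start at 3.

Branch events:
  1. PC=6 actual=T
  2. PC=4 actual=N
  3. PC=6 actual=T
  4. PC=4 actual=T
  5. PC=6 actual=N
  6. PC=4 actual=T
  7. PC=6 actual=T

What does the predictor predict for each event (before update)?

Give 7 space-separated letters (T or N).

Ev 1: PC=6 idx=2 pred=T actual=T -> ctr[2]=3
Ev 2: PC=4 idx=0 pred=T actual=N -> ctr[0]=2
Ev 3: PC=6 idx=2 pred=T actual=T -> ctr[2]=3
Ev 4: PC=4 idx=0 pred=T actual=T -> ctr[0]=3
Ev 5: PC=6 idx=2 pred=T actual=N -> ctr[2]=2
Ev 6: PC=4 idx=0 pred=T actual=T -> ctr[0]=3
Ev 7: PC=6 idx=2 pred=T actual=T -> ctr[2]=3

Answer: T T T T T T T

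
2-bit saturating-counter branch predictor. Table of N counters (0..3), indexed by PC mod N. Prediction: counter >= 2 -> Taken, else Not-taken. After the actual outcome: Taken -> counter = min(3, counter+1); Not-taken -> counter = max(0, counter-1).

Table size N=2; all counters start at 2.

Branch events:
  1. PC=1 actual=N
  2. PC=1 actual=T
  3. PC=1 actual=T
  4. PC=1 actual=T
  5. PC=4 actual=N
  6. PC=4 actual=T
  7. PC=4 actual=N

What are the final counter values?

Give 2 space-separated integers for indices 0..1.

Ev 1: PC=1 idx=1 pred=T actual=N -> ctr[1]=1
Ev 2: PC=1 idx=1 pred=N actual=T -> ctr[1]=2
Ev 3: PC=1 idx=1 pred=T actual=T -> ctr[1]=3
Ev 4: PC=1 idx=1 pred=T actual=T -> ctr[1]=3
Ev 5: PC=4 idx=0 pred=T actual=N -> ctr[0]=1
Ev 6: PC=4 idx=0 pred=N actual=T -> ctr[0]=2
Ev 7: PC=4 idx=0 pred=T actual=N -> ctr[0]=1

Answer: 1 3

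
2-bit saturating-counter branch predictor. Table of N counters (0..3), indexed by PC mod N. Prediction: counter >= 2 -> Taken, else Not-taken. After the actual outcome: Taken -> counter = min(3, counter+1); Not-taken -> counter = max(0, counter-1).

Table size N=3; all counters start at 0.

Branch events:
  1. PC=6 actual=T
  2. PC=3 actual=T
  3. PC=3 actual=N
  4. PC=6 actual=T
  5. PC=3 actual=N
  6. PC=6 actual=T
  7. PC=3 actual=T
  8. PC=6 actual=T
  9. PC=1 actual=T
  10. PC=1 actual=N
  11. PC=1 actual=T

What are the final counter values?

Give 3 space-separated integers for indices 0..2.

Ev 1: PC=6 idx=0 pred=N actual=T -> ctr[0]=1
Ev 2: PC=3 idx=0 pred=N actual=T -> ctr[0]=2
Ev 3: PC=3 idx=0 pred=T actual=N -> ctr[0]=1
Ev 4: PC=6 idx=0 pred=N actual=T -> ctr[0]=2
Ev 5: PC=3 idx=0 pred=T actual=N -> ctr[0]=1
Ev 6: PC=6 idx=0 pred=N actual=T -> ctr[0]=2
Ev 7: PC=3 idx=0 pred=T actual=T -> ctr[0]=3
Ev 8: PC=6 idx=0 pred=T actual=T -> ctr[0]=3
Ev 9: PC=1 idx=1 pred=N actual=T -> ctr[1]=1
Ev 10: PC=1 idx=1 pred=N actual=N -> ctr[1]=0
Ev 11: PC=1 idx=1 pred=N actual=T -> ctr[1]=1

Answer: 3 1 0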